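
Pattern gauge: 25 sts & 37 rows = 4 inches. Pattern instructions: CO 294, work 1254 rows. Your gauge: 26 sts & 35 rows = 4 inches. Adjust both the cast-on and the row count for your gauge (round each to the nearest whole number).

Cast on 306 stitches; work 1186 rows.

Stitches: 294 × 26/25 = 305.76 → 306.
Rows: 1254 × 35/37 = 1186.22 → 1186.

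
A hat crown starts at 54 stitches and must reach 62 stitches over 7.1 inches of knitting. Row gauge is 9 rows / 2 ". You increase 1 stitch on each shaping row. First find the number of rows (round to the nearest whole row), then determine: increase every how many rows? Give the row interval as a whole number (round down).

Increase every 4th row.

Rows = 7.1 × 4.5 = 31.9 → 32 rows.
Stitches to add: 8 → 8 shaping rows (at 1 st each).
32 / 8 = 4.00 → every 4 rows.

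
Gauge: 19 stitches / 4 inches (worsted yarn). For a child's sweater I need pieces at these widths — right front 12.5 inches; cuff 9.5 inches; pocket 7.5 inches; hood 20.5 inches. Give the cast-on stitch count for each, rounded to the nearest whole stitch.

Rate = 19/4 = 4.75 sts per in.
right front: 12.5 × 4.75 = 59.38 → 59.
cuff: 9.5 × 4.75 = 45.12 → 45.
pocket: 7.5 × 4.75 = 35.62 → 36.
hood: 20.5 × 4.75 = 97.38 → 97.

right front 59; cuff 45; pocket 36; hood 97.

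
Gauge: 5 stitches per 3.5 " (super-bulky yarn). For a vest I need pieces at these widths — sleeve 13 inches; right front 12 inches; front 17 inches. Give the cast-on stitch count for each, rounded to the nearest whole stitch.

sleeve 19; right front 17; front 24.

Rate = 5/3.5 = 1.429 sts per in.
sleeve: 13 × 1.429 = 18.57 → 19.
right front: 12 × 1.429 = 17.14 → 17.
front: 17 × 1.429 = 24.29 → 24.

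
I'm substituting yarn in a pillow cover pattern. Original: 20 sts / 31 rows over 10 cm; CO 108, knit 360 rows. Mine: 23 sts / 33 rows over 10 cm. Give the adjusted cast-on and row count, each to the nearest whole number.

Stitches: 108 × 23/20 = 124.20 → 124.
Rows: 360 × 33/31 = 383.23 → 383.

Cast on 124 stitches; work 383 rows.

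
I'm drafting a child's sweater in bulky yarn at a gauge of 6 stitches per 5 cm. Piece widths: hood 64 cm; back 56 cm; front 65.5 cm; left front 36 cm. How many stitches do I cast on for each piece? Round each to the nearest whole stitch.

Rate = 6/5 = 1.2 sts per cm.
hood: 64 × 1.2 = 76.80 → 77.
back: 56 × 1.2 = 67.20 → 67.
front: 65.5 × 1.2 = 78.60 → 79.
left front: 36 × 1.2 = 43.20 → 43.

hood 77; back 67; front 79; left front 43.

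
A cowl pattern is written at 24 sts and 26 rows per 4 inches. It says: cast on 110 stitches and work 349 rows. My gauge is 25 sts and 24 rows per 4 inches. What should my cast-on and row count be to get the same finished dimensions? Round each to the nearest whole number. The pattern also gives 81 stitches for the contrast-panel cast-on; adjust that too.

Stitches: 110 × 25/24 = 114.58 → 115.
Rows: 349 × 24/26 = 322.15 → 322.
contrast-panel cast-on: 81 × 25/24 = 84.38 → 84.

Cast on 115 stitches; work 322 rows; contrast-panel cast-on 84 stitches.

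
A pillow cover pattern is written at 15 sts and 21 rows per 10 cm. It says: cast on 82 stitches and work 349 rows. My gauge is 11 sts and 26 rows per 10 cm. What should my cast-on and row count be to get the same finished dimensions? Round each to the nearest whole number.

Cast on 60 stitches; work 432 rows.

Stitches: 82 × 11/15 = 60.13 → 60.
Rows: 349 × 26/21 = 432.10 → 432.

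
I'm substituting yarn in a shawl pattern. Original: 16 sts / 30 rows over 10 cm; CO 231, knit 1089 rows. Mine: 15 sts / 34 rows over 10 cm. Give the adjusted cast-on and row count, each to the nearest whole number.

Stitches: 231 × 15/16 = 216.56 → 217.
Rows: 1089 × 34/30 = 1234.20 → 1234.

Cast on 217 stitches; work 1234 rows.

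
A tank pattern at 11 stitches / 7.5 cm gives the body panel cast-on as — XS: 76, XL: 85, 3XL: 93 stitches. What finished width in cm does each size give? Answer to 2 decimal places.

11/7.5 = 1.467 sts per cm.
XS: 76 / 1.467 = 51.818 → 51.82 cm.
XL: 85 / 1.467 = 57.955 → 57.95 cm.
3XL: 93 / 1.467 = 63.409 → 63.41 cm.

XS 51.82 cm; XL 57.95 cm; 3XL 63.41 cm.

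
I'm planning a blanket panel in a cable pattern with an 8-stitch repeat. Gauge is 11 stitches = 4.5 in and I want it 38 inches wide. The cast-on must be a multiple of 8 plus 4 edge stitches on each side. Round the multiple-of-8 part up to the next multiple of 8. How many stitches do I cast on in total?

11 / 4.5 = 2.444 sts per inch.
38 × 2.444 = 92.89 sts.
Less 8 edge sts → 84.89 for the repeat.
Next multiple of 8: 88.
Add back 8 edge sts → 96.

96 stitches.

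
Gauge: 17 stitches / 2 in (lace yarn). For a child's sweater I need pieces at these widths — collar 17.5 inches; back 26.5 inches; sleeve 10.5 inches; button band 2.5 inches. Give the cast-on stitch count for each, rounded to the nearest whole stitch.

collar 149; back 225; sleeve 89; button band 21.

Rate = 17/2 = 8.5 sts per in.
collar: 17.5 × 8.5 = 148.75 → 149.
back: 26.5 × 8.5 = 225.25 → 225.
sleeve: 10.5 × 8.5 = 89.25 → 89.
button band: 2.5 × 8.5 = 21.25 → 21.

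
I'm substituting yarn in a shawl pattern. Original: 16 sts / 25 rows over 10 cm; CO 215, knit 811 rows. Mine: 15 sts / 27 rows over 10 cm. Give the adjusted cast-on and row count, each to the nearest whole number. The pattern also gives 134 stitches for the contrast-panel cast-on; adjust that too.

Cast on 202 stitches; work 876 rows; contrast-panel cast-on 126 stitches.

Stitches: 215 × 15/16 = 201.56 → 202.
Rows: 811 × 27/25 = 875.88 → 876.
contrast-panel cast-on: 134 × 15/16 = 125.62 → 126.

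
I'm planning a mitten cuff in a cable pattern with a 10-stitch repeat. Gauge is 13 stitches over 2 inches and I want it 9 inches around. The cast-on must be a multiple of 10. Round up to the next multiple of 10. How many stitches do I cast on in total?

13 / 2 = 6.5 sts per inch.
9 × 6.5 = 58.50 sts.
Next multiple of 10: 60.

CO 60 sts.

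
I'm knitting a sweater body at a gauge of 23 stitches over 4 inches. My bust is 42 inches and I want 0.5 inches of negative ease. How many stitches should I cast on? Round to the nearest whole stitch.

239 stitches.

Finished = 42 − 0.5 = 41.5 in.
23 / 4 = 5.75 sts per inch.
41.50 × 5.75 = 238.62 sts.
→ 239 sts.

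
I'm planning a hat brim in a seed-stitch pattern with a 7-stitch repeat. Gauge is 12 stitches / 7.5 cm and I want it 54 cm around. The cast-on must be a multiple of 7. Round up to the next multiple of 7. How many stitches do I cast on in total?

12 / 7.5 = 1.6 sts per cm.
54 × 1.6 = 86.40 sts.
Next multiple of 7: 91.

Cast on 91 stitches.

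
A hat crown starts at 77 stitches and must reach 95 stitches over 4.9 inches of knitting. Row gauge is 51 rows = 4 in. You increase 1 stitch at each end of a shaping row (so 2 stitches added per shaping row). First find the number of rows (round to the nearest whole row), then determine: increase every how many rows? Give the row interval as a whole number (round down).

Rows = 4.9 × 12.75 = 62.5 → 62 rows.
Stitches to add: 18 → 9 shaping rows (at 2 st each).
62 / 9 = 6.89 → every 6 rows.

Increase every 6th row.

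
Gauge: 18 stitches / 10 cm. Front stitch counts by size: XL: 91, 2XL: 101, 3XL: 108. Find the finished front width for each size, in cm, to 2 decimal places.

18/10 = 1.8 sts per cm.
XL: 91 / 1.8 = 50.556 → 50.56 cm.
2XL: 101 / 1.8 = 56.111 → 56.11 cm.
3XL: 108 / 1.8 = 60.000 → 60.00 cm.

XL 50.56 cm; 2XL 56.11 cm; 3XL 60.00 cm.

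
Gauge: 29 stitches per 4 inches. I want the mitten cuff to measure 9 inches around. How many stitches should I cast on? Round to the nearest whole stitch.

65 stitches.

29 stitches / 4 in = 7.25 stitches per inch.
9 × 7.25 = 65.25 stitches.
Round to nearest → 65.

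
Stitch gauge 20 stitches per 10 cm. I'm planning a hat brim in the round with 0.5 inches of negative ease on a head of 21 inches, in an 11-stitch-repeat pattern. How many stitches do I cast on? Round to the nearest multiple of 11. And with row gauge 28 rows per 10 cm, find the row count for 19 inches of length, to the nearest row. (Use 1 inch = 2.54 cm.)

Finished = 21 − 0.5 = 20.5 inches.
20.5 inches × 2.54 = 52.07 cm.
20/10 = 2 sts per cm; 52.07 × 2 = 104.14 sts.
Nearest multiple of 11 → 99.
19 inches = 48.26 cm; × 2.8 = 135.13 → 135 rows.

Cast on 99 stitches; work 135 rows.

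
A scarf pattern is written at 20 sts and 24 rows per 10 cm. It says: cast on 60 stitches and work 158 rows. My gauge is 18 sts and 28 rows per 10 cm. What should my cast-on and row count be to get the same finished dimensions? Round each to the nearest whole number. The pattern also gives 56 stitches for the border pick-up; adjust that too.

Stitches: 60 × 18/20 = 54.00 → 54.
Rows: 158 × 28/24 = 184.33 → 184.
border pick-up: 56 × 18/20 = 50.40 → 50.

Cast on 54 stitches; work 184 rows; border pick-up 50 stitches.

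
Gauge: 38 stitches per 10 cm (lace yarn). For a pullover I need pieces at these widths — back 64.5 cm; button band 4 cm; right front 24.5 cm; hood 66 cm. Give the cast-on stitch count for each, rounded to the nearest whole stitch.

Rate = 38/10 = 3.8 sts per cm.
back: 64.5 × 3.8 = 245.10 → 245.
button band: 4 × 3.8 = 15.20 → 15.
right front: 24.5 × 3.8 = 93.10 → 93.
hood: 66 × 3.8 = 250.80 → 251.

back 245; button band 15; right front 93; hood 251.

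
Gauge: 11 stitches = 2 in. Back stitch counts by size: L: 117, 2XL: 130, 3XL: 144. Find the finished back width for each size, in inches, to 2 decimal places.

L 21.27 inches; 2XL 23.64 inches; 3XL 26.18 inches.

11/2 = 5.5 sts per in.
L: 117 / 5.5 = 21.273 → 21.27 in.
2XL: 130 / 5.5 = 23.636 → 23.64 in.
3XL: 144 / 5.5 = 26.182 → 26.18 in.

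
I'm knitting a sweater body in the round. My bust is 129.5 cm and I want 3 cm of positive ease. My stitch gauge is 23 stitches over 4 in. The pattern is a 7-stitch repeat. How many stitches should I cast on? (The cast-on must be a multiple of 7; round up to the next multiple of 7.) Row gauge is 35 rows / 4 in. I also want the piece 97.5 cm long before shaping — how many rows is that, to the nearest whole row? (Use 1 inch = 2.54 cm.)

Cast on 301 stitches; work 336 rows.

Finished = 129.5 + 3 = 132.5 cm.
132.5 cm × 1/2.54 = 52.17 inches.
23/4 = 5.75 sts per in; 52.17 × 5.75 = 299.95 sts.
Next multiple of 7 → 301.
97.5 cm = 38.39 inches; × 8.75 = 335.88 → 336 rows.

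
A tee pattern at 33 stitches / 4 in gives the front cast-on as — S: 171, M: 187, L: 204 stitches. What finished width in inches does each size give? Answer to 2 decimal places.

33/4 = 8.25 sts per in.
S: 171 / 8.25 = 20.727 → 20.73 in.
M: 187 / 8.25 = 22.667 → 22.67 in.
L: 204 / 8.25 = 24.727 → 24.73 in.

S 20.73 inches; M 22.67 inches; L 24.73 inches.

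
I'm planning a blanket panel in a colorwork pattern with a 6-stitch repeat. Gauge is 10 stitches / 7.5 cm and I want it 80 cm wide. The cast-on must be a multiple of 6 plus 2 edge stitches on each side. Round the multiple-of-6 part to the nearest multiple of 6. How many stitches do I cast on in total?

Cast on 106 stitches.

10 / 7.5 = 1.333 sts per cm.
80 × 1.333 = 106.67 sts.
Less 4 edge sts → 102.67 for the repeat.
Nearest multiple of 6: 102.
Add back 4 edge sts → 106.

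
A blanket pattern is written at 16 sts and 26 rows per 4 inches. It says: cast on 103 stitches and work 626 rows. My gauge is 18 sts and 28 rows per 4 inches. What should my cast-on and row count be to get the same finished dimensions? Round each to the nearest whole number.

Cast on 116 stitches; work 674 rows.

Stitches: 103 × 18/16 = 115.88 → 116.
Rows: 626 × 28/26 = 674.15 → 674.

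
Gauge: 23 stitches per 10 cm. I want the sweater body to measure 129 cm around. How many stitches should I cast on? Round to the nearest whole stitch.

23 stitches / 10 cm = 2.3 stitches per cm.
129 × 2.3 = 296.70 stitches.
Round to nearest → 297.

297 stitches.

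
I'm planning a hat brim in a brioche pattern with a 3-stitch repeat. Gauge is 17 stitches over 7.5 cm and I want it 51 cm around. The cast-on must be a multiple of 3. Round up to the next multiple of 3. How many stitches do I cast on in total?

17 / 7.5 = 2.267 sts per cm.
51 × 2.267 = 115.60 sts.
Next multiple of 3: 117.

Cast on 117 stitches.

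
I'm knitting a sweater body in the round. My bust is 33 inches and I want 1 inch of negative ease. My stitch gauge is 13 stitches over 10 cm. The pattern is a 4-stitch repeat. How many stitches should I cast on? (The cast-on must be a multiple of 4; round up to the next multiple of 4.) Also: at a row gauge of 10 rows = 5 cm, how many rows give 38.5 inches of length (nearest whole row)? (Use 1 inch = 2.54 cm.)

Cast on 108 stitches; work 196 rows.

Finished = 33 − 1 = 32 inches.
32 inches × 2.54 = 81.28 cm.
13/10 = 1.3 sts per cm; 81.28 × 1.3 = 105.66 sts.
Next multiple of 4 → 108.
38.5 inches = 97.79 cm; × 2 = 195.58 → 196 rows.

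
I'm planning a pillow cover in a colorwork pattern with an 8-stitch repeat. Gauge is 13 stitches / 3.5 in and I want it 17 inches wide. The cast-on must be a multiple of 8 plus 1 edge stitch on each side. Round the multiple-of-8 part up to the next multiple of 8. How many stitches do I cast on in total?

Cast on 66 stitches.

13 / 3.5 = 3.714 sts per inch.
17 × 3.714 = 63.14 sts.
Less 2 edge sts → 61.14 for the repeat.
Next multiple of 8: 64.
Add back 2 edge sts → 66.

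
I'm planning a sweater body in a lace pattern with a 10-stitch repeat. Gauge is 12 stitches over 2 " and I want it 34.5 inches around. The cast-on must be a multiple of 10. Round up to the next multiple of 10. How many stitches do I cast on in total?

210 stitches.

12 / 2 = 6 sts per inch.
34.5 × 6 = 207.00 sts.
Next multiple of 10: 210.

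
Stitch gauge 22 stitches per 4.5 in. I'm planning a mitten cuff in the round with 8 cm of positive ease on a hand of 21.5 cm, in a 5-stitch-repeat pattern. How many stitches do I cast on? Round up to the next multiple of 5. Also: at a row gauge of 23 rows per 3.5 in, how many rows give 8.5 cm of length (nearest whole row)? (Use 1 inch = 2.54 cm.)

Finished = 21.5 + 8 = 29.5 cm.
29.5 cm × 1/2.54 = 11.61 inches.
22/4.5 = 4.889 sts per in; 11.61 × 4.889 = 56.78 sts.
Next multiple of 5 → 60.
8.5 cm = 3.35 inches; × 6.571 = 21.99 → 22 rows.

Cast on 60 stitches; work 22 rows.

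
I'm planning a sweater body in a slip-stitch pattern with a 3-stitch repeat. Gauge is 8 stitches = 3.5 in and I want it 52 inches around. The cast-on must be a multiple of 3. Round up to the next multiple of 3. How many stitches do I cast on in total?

Cast on 120 stitches.

8 / 3.5 = 2.286 sts per inch.
52 × 2.286 = 118.86 sts.
Next multiple of 3: 120.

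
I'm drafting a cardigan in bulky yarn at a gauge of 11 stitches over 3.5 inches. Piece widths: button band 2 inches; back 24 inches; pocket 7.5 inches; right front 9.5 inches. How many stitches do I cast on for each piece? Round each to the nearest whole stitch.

button band 6; back 75; pocket 24; right front 30.

Rate = 11/3.5 = 3.143 sts per in.
button band: 2 × 3.143 = 6.29 → 6.
back: 24 × 3.143 = 75.43 → 75.
pocket: 7.5 × 3.143 = 23.57 → 24.
right front: 9.5 × 3.143 = 29.86 → 30.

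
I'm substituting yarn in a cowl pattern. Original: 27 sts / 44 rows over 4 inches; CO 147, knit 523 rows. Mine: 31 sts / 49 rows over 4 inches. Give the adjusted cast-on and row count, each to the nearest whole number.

Stitches: 147 × 31/27 = 168.78 → 169.
Rows: 523 × 49/44 = 582.43 → 582.

Cast on 169 stitches; work 582 rows.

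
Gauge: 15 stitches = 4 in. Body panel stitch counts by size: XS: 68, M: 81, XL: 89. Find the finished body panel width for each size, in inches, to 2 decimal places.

XS 18.13 inches; M 21.60 inches; XL 23.73 inches.

15/4 = 3.75 sts per in.
XS: 68 / 3.75 = 18.133 → 18.13 in.
M: 81 / 3.75 = 21.600 → 21.60 in.
XL: 89 / 3.75 = 23.733 → 23.73 in.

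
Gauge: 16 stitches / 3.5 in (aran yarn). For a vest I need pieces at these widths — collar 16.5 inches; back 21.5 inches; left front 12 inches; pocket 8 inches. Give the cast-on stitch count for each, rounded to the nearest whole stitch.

collar 75; back 98; left front 55; pocket 37.

Rate = 16/3.5 = 4.571 sts per in.
collar: 16.5 × 4.571 = 75.43 → 75.
back: 21.5 × 4.571 = 98.29 → 98.
left front: 12 × 4.571 = 54.86 → 55.
pocket: 8 × 4.571 = 36.57 → 37.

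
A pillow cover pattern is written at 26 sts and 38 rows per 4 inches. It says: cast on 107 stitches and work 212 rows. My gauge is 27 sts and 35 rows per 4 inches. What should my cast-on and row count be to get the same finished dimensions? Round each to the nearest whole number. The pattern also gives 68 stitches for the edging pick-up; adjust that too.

Stitches: 107 × 27/26 = 111.12 → 111.
Rows: 212 × 35/38 = 195.26 → 195.
edging pick-up: 68 × 27/26 = 70.62 → 71.

Cast on 111 stitches; work 195 rows; edging pick-up 71 stitches.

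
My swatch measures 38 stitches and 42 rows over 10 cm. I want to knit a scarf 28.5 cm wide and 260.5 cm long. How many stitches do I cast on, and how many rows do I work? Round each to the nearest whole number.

Cast on 108 stitches and work 1094 rows.

Stitch gauge = 38/10 = 3.8 sts/cm; 28.5 × 3.8 = 108.30 → 108 sts.
Row gauge = 42/10 = 4.2 rows/cm; 260.5 × 4.2 = 1094.10 → 1094 rows.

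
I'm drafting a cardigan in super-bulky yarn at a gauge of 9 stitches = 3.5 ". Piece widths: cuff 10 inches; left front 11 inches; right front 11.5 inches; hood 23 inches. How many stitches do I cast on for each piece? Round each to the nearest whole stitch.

Rate = 9/3.5 = 2.571 sts per in.
cuff: 10 × 2.571 = 25.71 → 26.
left front: 11 × 2.571 = 28.29 → 28.
right front: 11.5 × 2.571 = 29.57 → 30.
hood: 23 × 2.571 = 59.14 → 59.

cuff 26; left front 28; right front 30; hood 59.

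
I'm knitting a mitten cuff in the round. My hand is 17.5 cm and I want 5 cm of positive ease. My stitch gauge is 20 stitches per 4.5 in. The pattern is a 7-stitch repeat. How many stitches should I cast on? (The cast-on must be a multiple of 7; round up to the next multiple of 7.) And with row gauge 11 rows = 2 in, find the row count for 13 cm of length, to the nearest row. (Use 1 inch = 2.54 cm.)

Finished = 17.5 + 5 = 22.5 cm.
22.5 cm × 1/2.54 = 8.86 inches.
20/4.5 = 4.444 sts per in; 8.86 × 4.444 = 39.37 sts.
Next multiple of 7 → 42.
13 cm = 5.12 inches; × 5.5 = 28.15 → 28 rows.

Cast on 42 stitches; work 28 rows.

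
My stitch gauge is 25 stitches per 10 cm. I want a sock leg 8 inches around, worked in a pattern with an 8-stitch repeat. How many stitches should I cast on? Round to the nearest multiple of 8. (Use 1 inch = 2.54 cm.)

Cast on 48 stitches.

8 in = 8 × 2.54 = 20.32 cm.
25 / 10 = 2.5 sts/cm.
20.32 × 2.5 = 50.80 sts.
→ 48.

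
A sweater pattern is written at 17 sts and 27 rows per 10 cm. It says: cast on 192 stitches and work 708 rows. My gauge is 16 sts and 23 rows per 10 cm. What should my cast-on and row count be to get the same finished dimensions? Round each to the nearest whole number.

Stitches: 192 × 16/17 = 180.71 → 181.
Rows: 708 × 23/27 = 603.11 → 603.

Cast on 181 stitches; work 603 rows.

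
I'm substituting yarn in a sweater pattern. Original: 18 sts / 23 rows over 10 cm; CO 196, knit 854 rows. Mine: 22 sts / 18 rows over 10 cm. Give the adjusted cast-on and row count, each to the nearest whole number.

Cast on 240 stitches; work 668 rows.

Stitches: 196 × 22/18 = 239.56 → 240.
Rows: 854 × 18/23 = 668.35 → 668.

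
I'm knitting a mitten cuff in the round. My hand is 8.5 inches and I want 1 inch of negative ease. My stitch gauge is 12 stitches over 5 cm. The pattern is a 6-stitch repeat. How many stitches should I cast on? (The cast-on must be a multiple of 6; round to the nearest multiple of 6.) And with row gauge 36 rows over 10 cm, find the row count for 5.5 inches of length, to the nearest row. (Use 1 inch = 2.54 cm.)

Finished = 8.5 − 1 = 7.5 inches.
7.5 inches × 2.54 = 19.05 cm.
12/5 = 2.4 sts per cm; 19.05 × 2.4 = 45.72 sts.
Nearest multiple of 6 → 48.
5.5 inches = 13.97 cm; × 3.6 = 50.29 → 50 rows.

Cast on 48 stitches; work 50 rows.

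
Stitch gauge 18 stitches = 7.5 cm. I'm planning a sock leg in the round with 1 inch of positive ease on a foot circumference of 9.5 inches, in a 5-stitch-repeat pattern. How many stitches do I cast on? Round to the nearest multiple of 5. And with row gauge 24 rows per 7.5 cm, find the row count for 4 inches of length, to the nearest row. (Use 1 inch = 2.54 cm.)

Cast on 65 stitches; work 33 rows.

Finished = 9.5 + 1 = 10.5 inches.
10.5 inches × 2.54 = 26.67 cm.
18/7.5 = 2.4 sts per cm; 26.67 × 2.4 = 64.01 sts.
Nearest multiple of 5 → 65.
4 inches = 10.16 cm; × 3.2 = 32.51 → 33 rows.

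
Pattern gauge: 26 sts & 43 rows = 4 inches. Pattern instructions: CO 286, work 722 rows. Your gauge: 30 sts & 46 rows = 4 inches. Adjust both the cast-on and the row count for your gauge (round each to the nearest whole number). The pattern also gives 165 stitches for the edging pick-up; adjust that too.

Stitches: 286 × 30/26 = 330.00 → 330.
Rows: 722 × 46/43 = 772.37 → 772.
edging pick-up: 165 × 30/26 = 190.38 → 190.

Cast on 330 stitches; work 772 rows; edging pick-up 190 stitches.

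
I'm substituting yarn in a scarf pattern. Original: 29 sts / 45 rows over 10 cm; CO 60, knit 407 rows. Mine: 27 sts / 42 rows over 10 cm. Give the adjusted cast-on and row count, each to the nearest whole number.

Stitches: 60 × 27/29 = 55.86 → 56.
Rows: 407 × 42/45 = 379.87 → 380.

Cast on 56 stitches; work 380 rows.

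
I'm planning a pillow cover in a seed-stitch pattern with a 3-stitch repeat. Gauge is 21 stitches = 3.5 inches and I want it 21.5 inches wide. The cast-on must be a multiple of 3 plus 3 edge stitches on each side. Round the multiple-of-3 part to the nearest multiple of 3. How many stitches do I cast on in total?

21 / 3.5 = 6 sts per inch.
21.5 × 6 = 129.00 sts.
Less 6 edge sts → 123.00 for the repeat.
Nearest multiple of 3: 123.
Add back 6 edge sts → 129.

129 stitches.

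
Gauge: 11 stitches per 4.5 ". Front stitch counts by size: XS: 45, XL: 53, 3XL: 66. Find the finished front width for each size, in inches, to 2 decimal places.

11/4.5 = 2.444 sts per in.
XS: 45 / 2.444 = 18.409 → 18.41 in.
XL: 53 / 2.444 = 21.682 → 21.68 in.
3XL: 66 / 2.444 = 27.000 → 27.00 in.

XS 18.41 inches; XL 21.68 inches; 3XL 27.00 inches.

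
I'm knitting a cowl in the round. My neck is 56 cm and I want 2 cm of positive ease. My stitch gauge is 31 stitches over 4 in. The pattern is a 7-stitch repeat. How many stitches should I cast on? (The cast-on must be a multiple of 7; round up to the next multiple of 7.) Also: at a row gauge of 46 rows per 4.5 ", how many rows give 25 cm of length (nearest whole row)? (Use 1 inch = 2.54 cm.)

Finished = 56 + 2 = 58 cm.
58 cm × 1/2.54 = 22.83 inches.
31/4 = 7.75 sts per in; 22.83 × 7.75 = 176.97 sts.
Next multiple of 7 → 182.
25 cm = 9.84 inches; × 10.222 = 100.61 → 101 rows.

Cast on 182 stitches; work 101 rows.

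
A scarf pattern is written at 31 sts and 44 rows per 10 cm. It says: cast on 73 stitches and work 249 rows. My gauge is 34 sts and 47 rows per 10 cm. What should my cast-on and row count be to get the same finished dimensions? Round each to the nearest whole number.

Stitches: 73 × 34/31 = 80.06 → 80.
Rows: 249 × 47/44 = 265.98 → 266.

Cast on 80 stitches; work 266 rows.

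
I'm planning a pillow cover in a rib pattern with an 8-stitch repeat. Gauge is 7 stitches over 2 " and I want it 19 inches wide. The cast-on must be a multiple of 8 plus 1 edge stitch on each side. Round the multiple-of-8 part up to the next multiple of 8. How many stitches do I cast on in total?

7 / 2 = 3.5 sts per inch.
19 × 3.5 = 66.50 sts.
Less 2 edge sts → 64.50 for the repeat.
Next multiple of 8: 72.
Add back 2 edge sts → 74.

Cast on 74 stitches.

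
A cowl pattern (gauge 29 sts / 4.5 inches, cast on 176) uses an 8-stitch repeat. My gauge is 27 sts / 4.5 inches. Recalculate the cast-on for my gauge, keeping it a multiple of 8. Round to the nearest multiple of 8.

160 stitches.

176 × 27 / 29 = 163.86.
Nearest multiple of 8: 160.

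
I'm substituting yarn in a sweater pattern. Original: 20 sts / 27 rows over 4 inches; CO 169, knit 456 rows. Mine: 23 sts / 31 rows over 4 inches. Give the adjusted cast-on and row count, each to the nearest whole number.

Stitches: 169 × 23/20 = 194.35 → 194.
Rows: 456 × 31/27 = 523.56 → 524.

Cast on 194 stitches; work 524 rows.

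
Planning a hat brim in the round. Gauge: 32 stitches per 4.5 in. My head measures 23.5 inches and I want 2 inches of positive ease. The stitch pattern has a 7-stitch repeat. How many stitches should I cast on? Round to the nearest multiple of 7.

Finished = 23.5 + 2 = 25.5 inches.
32 / 4.5 = 7.111 sts/in.
25.5 × 7.111 = 181.33 sts.
Nearest multiple of 7: 182.

CO 182 sts.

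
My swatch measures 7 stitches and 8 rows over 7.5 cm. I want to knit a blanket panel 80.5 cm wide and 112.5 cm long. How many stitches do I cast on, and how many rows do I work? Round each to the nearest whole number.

Cast on 75 stitches and work 120 rows.

Stitch gauge = 7/7.5 = 0.933 sts/cm; 80.5 × 0.933 = 75.13 → 75 sts.
Row gauge = 8/7.5 = 1.067 rows/cm; 112.5 × 1.067 = 120.00 → 120 rows.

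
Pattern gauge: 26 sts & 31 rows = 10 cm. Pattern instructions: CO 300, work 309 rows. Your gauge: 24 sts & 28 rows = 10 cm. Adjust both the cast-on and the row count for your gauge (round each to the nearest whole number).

Cast on 277 stitches; work 279 rows.

Stitches: 300 × 24/26 = 276.92 → 277.
Rows: 309 × 28/31 = 279.10 → 279.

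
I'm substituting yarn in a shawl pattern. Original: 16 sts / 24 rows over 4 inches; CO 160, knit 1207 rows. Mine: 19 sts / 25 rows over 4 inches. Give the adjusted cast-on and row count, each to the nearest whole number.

Stitches: 160 × 19/16 = 190.00 → 190.
Rows: 1207 × 25/24 = 1257.29 → 1257.

Cast on 190 stitches; work 1257 rows.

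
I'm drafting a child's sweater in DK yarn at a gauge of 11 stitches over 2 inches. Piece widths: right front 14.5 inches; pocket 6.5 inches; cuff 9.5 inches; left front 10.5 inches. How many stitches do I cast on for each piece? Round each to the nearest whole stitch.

Rate = 11/2 = 5.5 sts per in.
right front: 14.5 × 5.5 = 79.75 → 80.
pocket: 6.5 × 5.5 = 35.75 → 36.
cuff: 9.5 × 5.5 = 52.25 → 52.
left front: 10.5 × 5.5 = 57.75 → 58.

right front 80; pocket 36; cuff 52; left front 58.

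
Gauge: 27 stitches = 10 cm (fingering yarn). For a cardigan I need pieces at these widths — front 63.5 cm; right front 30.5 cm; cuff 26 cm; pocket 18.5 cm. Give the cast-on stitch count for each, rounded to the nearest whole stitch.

Rate = 27/10 = 2.7 sts per cm.
front: 63.5 × 2.7 = 171.45 → 171.
right front: 30.5 × 2.7 = 82.35 → 82.
cuff: 26 × 2.7 = 70.20 → 70.
pocket: 18.5 × 2.7 = 49.95 → 50.

front 171; right front 82; cuff 70; pocket 50.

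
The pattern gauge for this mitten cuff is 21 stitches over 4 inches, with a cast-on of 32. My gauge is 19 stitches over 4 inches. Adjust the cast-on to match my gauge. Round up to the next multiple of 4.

Scale factor = 19 / 21 = 0.905.
32 × 19 / 21 = 28.95 sts.
→ 32 sts.

Cast on 32 stitches.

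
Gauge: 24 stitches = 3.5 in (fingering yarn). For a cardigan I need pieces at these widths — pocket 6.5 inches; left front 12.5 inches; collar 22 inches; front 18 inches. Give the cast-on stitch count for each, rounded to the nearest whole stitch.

Rate = 24/3.5 = 6.857 sts per in.
pocket: 6.5 × 6.857 = 44.57 → 45.
left front: 12.5 × 6.857 = 85.71 → 86.
collar: 22 × 6.857 = 150.86 → 151.
front: 18 × 6.857 = 123.43 → 123.

pocket 45; left front 86; collar 151; front 123.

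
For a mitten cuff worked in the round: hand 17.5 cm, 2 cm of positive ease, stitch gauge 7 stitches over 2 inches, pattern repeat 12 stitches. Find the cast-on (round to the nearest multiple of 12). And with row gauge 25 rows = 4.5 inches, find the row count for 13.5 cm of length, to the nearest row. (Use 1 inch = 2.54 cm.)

Cast on 24 stitches; work 30 rows.

Finished = 17.5 + 2 = 19.5 cm.
19.5 cm × 1/2.54 = 7.68 inches.
7/2 = 3.5 sts per in; 7.68 × 3.5 = 26.87 sts.
Nearest multiple of 12 → 24.
13.5 cm = 5.31 inches; × 5.556 = 29.53 → 30 rows.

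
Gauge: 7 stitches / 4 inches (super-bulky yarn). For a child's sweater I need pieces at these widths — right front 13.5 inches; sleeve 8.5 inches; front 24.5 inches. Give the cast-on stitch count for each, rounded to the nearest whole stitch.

right front 24; sleeve 15; front 43.

Rate = 7/4 = 1.75 sts per in.
right front: 13.5 × 1.75 = 23.62 → 24.
sleeve: 8.5 × 1.75 = 14.88 → 15.
front: 24.5 × 1.75 = 42.88 → 43.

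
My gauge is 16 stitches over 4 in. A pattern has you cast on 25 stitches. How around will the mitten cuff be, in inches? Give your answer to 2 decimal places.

6.25 inches.

16 stitches / 4 inch = 4 stitches per inch.
25 / 4 = 6.250 inches.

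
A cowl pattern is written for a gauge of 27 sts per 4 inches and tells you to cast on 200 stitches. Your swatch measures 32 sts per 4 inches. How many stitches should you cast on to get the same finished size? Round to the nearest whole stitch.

Scale factor = 32 / 27 = 1.185.
200 × 32 / 27 = 237.04 sts.
→ 237 sts.

CO 237 sts.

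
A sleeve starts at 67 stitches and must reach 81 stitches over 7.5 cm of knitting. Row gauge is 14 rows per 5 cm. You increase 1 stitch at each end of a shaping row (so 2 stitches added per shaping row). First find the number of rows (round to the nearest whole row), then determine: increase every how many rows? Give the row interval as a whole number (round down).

Rows = 7.5 × 2.8 = 21.0 → 21 rows.
Stitches to add: 14 → 7 shaping rows (at 2 st each).
21 / 7 = 3.00 → every 3 rows.

Increase every 3rd row.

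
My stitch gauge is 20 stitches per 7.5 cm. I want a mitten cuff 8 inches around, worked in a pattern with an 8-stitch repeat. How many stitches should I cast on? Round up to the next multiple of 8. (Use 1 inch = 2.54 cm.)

Cast on 56 stitches.

8 in = 8 × 2.54 = 20.32 cm.
20 / 7.5 = 2.667 sts/cm.
20.32 × 2.667 = 54.19 sts.
→ 56.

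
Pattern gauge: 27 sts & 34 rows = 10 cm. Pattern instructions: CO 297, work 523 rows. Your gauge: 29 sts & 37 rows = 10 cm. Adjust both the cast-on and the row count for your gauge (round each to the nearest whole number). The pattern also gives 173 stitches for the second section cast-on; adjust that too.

Cast on 319 stitches; work 569 rows; second section cast-on 186 stitches.

Stitches: 297 × 29/27 = 319.00 → 319.
Rows: 523 × 37/34 = 569.15 → 569.
second section cast-on: 173 × 29/27 = 185.81 → 186.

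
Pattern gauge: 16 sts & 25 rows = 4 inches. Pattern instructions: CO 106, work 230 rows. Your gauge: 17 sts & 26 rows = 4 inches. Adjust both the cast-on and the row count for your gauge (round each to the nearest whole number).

Stitches: 106 × 17/16 = 112.62 → 113.
Rows: 230 × 26/25 = 239.20 → 239.

Cast on 113 stitches; work 239 rows.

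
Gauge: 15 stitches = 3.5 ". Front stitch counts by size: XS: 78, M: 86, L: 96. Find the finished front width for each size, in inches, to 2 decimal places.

XS 18.20 inches; M 20.07 inches; L 22.40 inches.

15/3.5 = 4.286 sts per in.
XS: 78 / 4.286 = 18.200 → 18.20 in.
M: 86 / 4.286 = 20.067 → 20.07 in.
L: 96 / 4.286 = 22.400 → 22.40 in.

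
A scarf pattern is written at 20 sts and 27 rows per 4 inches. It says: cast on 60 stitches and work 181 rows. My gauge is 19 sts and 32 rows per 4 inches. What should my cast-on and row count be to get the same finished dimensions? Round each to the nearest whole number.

Cast on 57 stitches; work 215 rows.

Stitches: 60 × 19/20 = 57.00 → 57.
Rows: 181 × 32/27 = 214.52 → 215.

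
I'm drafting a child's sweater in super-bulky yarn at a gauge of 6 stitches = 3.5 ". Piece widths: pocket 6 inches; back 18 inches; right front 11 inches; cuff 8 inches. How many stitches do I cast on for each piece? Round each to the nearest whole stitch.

pocket 10; back 31; right front 19; cuff 14.

Rate = 6/3.5 = 1.714 sts per in.
pocket: 6 × 1.714 = 10.29 → 10.
back: 18 × 1.714 = 30.86 → 31.
right front: 11 × 1.714 = 18.86 → 19.
cuff: 8 × 1.714 = 13.71 → 14.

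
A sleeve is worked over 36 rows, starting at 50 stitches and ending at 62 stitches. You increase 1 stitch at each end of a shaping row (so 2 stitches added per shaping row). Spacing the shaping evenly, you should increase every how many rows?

Stitches to add: |62 − 50| = 12.
Shaping rows needed: 12 / 2 = 6.
36 rows / 6 = every 6 rows.

Increase every 6th row.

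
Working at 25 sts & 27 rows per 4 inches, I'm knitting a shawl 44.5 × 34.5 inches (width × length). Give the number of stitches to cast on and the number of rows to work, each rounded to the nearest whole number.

Stitch gauge = 25/4 = 6.25 sts/in; 44.5 × 6.25 = 278.12 → 278 sts.
Row gauge = 27/4 = 6.75 rows/in; 34.5 × 6.75 = 232.88 → 233 rows.

Cast on 278 stitches and work 233 rows.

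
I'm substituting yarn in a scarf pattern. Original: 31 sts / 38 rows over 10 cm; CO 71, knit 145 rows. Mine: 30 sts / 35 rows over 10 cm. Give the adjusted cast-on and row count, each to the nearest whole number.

Stitches: 71 × 30/31 = 68.71 → 69.
Rows: 145 × 35/38 = 133.55 → 134.

Cast on 69 stitches; work 134 rows.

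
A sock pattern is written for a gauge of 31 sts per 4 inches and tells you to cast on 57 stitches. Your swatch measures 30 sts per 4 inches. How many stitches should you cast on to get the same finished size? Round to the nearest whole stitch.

Cast on 55 stitches.

Scale factor = 30 / 31 = 0.968.
57 × 30 / 31 = 55.16 sts.
→ 55 sts.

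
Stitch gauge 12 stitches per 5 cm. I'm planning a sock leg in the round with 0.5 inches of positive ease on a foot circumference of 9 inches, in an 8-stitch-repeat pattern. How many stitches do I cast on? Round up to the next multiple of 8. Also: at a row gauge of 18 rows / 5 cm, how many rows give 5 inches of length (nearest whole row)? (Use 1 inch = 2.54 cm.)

Finished = 9 + 0.5 = 9.5 inches.
9.5 inches × 2.54 = 24.13 cm.
12/5 = 2.4 sts per cm; 24.13 × 2.4 = 57.91 sts.
Next multiple of 8 → 64.
5 inches = 12.70 cm; × 3.6 = 45.72 → 46 rows.

Cast on 64 stitches; work 46 rows.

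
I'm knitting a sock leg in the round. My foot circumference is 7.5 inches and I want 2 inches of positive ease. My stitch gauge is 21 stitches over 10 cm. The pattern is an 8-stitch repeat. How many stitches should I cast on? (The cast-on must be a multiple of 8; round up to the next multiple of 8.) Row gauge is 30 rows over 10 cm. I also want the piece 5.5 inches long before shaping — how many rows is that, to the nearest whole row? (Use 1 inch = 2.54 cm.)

Finished = 7.5 + 2 = 9.5 inches.
9.5 inches × 2.54 = 24.13 cm.
21/10 = 2.1 sts per cm; 24.13 × 2.1 = 50.67 sts.
Next multiple of 8 → 56.
5.5 inches = 13.97 cm; × 3 = 41.91 → 42 rows.

Cast on 56 stitches; work 42 rows.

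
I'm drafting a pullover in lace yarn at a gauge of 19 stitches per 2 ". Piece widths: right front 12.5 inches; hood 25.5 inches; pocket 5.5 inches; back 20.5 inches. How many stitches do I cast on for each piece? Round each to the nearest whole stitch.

right front 119; hood 242; pocket 52; back 195.

Rate = 19/2 = 9.5 sts per in.
right front: 12.5 × 9.5 = 118.75 → 119.
hood: 25.5 × 9.5 = 242.25 → 242.
pocket: 5.5 × 9.5 = 52.25 → 52.
back: 20.5 × 9.5 = 194.75 → 195.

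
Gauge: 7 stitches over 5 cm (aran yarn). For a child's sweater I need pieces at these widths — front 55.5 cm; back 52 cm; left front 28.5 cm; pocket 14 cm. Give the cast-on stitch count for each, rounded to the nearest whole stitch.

Rate = 7/5 = 1.4 sts per cm.
front: 55.5 × 1.4 = 77.70 → 78.
back: 52 × 1.4 = 72.80 → 73.
left front: 28.5 × 1.4 = 39.90 → 40.
pocket: 14 × 1.4 = 19.60 → 20.

front 78; back 73; left front 40; pocket 20.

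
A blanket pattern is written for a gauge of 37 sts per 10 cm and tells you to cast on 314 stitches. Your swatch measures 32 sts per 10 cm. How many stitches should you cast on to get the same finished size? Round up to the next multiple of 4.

Scale factor = 32 / 37 = 0.865.
314 × 32 / 37 = 271.57 sts.
→ 272 sts.

CO 272 sts.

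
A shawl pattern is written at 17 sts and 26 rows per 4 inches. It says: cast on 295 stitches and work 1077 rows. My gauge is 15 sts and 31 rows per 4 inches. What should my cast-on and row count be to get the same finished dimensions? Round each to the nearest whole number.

Stitches: 295 × 15/17 = 260.29 → 260.
Rows: 1077 × 31/26 = 1284.12 → 1284.

Cast on 260 stitches; work 1284 rows.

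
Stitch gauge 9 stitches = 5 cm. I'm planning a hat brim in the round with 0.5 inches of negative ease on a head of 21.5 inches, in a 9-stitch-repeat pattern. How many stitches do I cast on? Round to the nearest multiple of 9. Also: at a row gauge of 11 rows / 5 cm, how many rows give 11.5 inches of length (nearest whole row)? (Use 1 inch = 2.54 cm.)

Cast on 99 stitches; work 64 rows.

Finished = 21.5 − 0.5 = 21 inches.
21 inches × 2.54 = 53.34 cm.
9/5 = 1.8 sts per cm; 53.34 × 1.8 = 96.01 sts.
Nearest multiple of 9 → 99.
11.5 inches = 29.21 cm; × 2.2 = 64.26 → 64 rows.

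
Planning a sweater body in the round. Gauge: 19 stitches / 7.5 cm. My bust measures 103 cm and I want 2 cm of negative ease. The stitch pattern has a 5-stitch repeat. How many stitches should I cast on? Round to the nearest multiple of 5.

CO 255 sts.

Finished = 103 − 2 = 101 cm.
19 / 7.5 = 2.533 sts/cm.
101 × 2.533 = 255.87 sts.
Nearest multiple of 5: 255.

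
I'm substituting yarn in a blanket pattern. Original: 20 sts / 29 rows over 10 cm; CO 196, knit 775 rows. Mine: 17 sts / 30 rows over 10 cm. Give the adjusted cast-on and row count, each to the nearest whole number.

Stitches: 196 × 17/20 = 166.60 → 167.
Rows: 775 × 30/29 = 801.72 → 802.

Cast on 167 stitches; work 802 rows.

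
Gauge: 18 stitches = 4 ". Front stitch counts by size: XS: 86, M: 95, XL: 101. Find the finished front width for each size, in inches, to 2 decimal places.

18/4 = 4.5 sts per in.
XS: 86 / 4.5 = 19.111 → 19.11 in.
M: 95 / 4.5 = 21.111 → 21.11 in.
XL: 101 / 4.5 = 22.444 → 22.44 in.

XS 19.11 inches; M 21.11 inches; XL 22.44 inches.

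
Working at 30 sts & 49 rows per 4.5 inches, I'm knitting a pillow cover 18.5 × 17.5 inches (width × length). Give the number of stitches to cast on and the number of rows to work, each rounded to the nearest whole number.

Cast on 123 stitches and work 191 rows.

Stitch gauge = 30/4.5 = 6.667 sts/in; 18.5 × 6.667 = 123.33 → 123 sts.
Row gauge = 49/4.5 = 10.889 rows/in; 17.5 × 10.889 = 190.56 → 191 rows.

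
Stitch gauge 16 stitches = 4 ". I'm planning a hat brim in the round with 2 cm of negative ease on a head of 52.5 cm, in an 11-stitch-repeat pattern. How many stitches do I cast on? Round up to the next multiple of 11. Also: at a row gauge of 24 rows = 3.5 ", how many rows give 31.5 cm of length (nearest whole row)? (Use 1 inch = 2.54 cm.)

Finished = 52.5 − 2 = 50.5 cm.
50.5 cm × 1/2.54 = 19.88 inches.
16/4 = 4 sts per in; 19.88 × 4 = 79.53 sts.
Next multiple of 11 → 88.
31.5 cm = 12.40 inches; × 6.857 = 85.04 → 85 rows.

Cast on 88 stitches; work 85 rows.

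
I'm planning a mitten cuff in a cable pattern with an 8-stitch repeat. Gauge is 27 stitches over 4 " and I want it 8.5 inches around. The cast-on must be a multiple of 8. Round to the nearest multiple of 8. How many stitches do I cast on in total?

56 stitches.

27 / 4 = 6.75 sts per inch.
8.5 × 6.75 = 57.38 sts.
Nearest multiple of 8: 56.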